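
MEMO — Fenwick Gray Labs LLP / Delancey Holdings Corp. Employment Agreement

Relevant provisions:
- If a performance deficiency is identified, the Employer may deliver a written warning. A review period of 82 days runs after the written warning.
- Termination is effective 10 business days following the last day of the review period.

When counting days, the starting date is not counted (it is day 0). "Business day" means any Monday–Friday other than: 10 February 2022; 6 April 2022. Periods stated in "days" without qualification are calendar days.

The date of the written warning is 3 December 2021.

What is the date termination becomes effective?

Adding 82 calendar days to 3 December 2021 gives 23 February 2022, which is the last day of the review period.
From Wednesday, 23 February 2022, 10 business days (Feb 24, Feb 25, Feb 28, Mar 1, Mar 2, Mar 3, Mar 4, Mar 7, Mar 8, Mar 9, skipping weekends) brings us to Wednesday, 9 March 2022, which is the date termination becomes effective.

9 March 2022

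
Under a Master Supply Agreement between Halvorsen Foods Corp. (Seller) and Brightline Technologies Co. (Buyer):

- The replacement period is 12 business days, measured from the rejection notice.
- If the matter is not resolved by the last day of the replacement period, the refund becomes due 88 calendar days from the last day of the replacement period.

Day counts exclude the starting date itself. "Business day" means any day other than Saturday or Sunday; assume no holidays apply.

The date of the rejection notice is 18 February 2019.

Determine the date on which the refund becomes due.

2 June 2019

The last day of the replacement period: counting 12 business days from Monday, 18 February 2019 (Feb 19, Feb 20, Feb 21, Feb 22, …, Mar 4, Mar 5, Mar 6, skipping weekends) reaches Wednesday, 6 March 2019.
Adding 88 calendar days to 6 March 2019 gives 2 June 2019, which is the date on which the refund becomes due.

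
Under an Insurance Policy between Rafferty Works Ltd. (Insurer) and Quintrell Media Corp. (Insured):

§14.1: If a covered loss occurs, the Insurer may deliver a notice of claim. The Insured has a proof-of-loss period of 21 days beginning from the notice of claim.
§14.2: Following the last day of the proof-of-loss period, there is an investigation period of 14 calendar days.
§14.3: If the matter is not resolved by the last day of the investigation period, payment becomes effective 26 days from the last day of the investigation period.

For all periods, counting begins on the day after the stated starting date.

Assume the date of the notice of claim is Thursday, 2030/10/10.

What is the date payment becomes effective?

Adding 21 calendar days to 2030/10/10 gives 2030/10/31, which is the last day of the proof-of-loss period.
Adding 14 calendar days to 2030/10/31 gives 2030/11/14, which is the last day of the investigation period.
The date payment becomes effective: 2030/11/14 + 26 days = 2030/12/10.

2030/12/10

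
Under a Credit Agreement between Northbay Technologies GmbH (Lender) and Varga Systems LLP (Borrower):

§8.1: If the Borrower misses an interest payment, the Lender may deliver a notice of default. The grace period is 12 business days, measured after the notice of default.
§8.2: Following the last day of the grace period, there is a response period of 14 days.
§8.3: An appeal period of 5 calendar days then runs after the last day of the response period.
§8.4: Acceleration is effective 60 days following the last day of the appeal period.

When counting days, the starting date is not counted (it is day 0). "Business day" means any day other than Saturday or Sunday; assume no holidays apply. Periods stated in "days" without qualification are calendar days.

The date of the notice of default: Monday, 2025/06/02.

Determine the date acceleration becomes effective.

2025/09/05

The last day of the grace period: counting 12 business days from Monday, 2025/06/02 (Jun 3, Jun 4, Jun 5, Jun 6, …, Jun 16, Jun 17, Jun 18, skipping weekends) reaches Wednesday, 2025/06/18.
Adding 14 calendar days to 2025/06/18 gives 2025/07/02, which is the last day of the response period.
Adding 5 calendar days to 2025/07/02 gives 2025/07/07, which is the last day of the appeal period.
The date acceleration becomes effective: 60 calendar days after 2025/07/07 is 2025/09/05.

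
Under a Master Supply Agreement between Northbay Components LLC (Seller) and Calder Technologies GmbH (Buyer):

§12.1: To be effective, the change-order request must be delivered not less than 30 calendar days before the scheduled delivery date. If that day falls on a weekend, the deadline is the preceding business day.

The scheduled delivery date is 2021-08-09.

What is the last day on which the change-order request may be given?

Counting back 30 calendar days from 2021-08-09 gives 2021-07-10. That is a Saturday, so the deadline moves back to Friday, 2021-07-09.

2021-07-09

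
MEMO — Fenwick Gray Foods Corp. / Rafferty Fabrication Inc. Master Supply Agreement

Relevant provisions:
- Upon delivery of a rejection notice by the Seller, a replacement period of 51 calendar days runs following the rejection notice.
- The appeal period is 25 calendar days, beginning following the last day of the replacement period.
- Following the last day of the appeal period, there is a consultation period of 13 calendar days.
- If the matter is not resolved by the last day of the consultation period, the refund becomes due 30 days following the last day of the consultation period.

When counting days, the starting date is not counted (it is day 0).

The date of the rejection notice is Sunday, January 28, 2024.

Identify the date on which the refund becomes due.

May 26, 2024

The last day of the replacement period: 51 calendar days after January 28, 2024 is March 19, 2024.
The last day of the appeal period: March 19, 2024 + 25 days = April 13, 2024.
The last day of the consultation period: April 13, 2024 + 13 days = April 26, 2024.
Adding 30 calendar days to April 26, 2024 gives May 26, 2024, which is the date on which the refund becomes due.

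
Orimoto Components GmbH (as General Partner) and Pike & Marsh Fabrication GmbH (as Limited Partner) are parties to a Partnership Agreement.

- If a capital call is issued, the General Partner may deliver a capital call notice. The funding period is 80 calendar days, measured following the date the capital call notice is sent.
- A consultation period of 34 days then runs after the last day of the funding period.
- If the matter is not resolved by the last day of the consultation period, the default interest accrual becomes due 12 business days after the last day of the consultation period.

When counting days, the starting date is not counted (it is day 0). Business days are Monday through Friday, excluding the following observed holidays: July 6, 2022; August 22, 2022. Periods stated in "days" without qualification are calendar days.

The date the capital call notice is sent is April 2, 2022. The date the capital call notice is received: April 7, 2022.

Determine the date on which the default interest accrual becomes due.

The last day of the funding period: April 2, 2022 + 80 days = June 21, 2022.
Adding 34 calendar days to June 21, 2022 gives July 25, 2022, which is the last day of the consultation period.
From Monday, July 25, 2022, 12 business days (Jul 26, Jul 27, Jul 28, Jul 29, …, Aug 8, Aug 9, Aug 10, skipping weekends) brings us to Wednesday, August 10, 2022, which is the date on which the default interest accrual becomes due.

August 10, 2022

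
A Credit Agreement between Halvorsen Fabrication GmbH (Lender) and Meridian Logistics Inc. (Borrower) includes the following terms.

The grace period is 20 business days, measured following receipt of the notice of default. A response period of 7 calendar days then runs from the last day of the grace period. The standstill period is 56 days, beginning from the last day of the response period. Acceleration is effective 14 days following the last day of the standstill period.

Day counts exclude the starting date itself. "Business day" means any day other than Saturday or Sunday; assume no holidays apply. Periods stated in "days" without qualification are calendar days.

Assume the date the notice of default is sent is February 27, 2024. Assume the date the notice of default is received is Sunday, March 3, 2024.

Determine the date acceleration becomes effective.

June 14, 2024

From Sunday, March 3, 2024, 20 business days (Mar 4, Mar 5, Mar 6, Mar 7, …, Mar 27, Mar 28, Mar 29, skipping weekends) brings us to Friday, March 29, 2024, which is the last day of the grace period.
The last day of the response period: March 29, 2024 + 7 days = April 5, 2024.
The last day of the standstill period: April 5, 2024 + 56 days = May 31, 2024.
Adding 14 calendar days to May 31, 2024 gives June 14, 2024, which is the date acceleration becomes effective.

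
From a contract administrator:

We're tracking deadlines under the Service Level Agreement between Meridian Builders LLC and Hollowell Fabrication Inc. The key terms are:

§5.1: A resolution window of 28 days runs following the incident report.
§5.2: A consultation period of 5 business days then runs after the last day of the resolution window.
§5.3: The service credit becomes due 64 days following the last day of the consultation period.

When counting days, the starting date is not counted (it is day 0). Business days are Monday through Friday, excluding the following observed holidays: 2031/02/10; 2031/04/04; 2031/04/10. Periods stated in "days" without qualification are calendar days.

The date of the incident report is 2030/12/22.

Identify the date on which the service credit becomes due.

Adding 28 calendar days to 2030/12/22 gives 2031/01/19, which is the last day of the resolution window.
From Sunday, 2031/01/19, 5 business days (Jan 20, Jan 21, Jan 22, Jan 23, Jan 24, skipping weekends) brings us to Friday, 2031/01/24, which is the last day of the consultation period.
The date on which the service credit becomes due: 2031/01/24 + 64 days = 2031/03/29.

2031/03/29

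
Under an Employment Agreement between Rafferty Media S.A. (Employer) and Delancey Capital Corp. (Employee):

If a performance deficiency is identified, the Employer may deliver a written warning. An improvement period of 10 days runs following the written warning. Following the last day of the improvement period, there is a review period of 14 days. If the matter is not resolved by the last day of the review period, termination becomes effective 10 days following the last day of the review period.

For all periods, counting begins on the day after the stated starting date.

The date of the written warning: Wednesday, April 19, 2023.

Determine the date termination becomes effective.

May 23, 2023

The last day of the improvement period: April 19, 2023 + 10 days = April 29, 2023.
The last day of the review period: 14 calendar days after April 29, 2023 is May 13, 2023.
The date termination becomes effective: 10 calendar days after May 13, 2023 is May 23, 2023.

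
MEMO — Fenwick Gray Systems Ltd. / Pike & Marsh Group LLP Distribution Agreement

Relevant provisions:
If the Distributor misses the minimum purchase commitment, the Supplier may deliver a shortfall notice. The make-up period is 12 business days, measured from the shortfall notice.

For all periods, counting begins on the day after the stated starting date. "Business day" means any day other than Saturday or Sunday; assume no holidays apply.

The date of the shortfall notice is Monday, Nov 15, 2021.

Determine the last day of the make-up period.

Dec 1, 2021

The last day of the make-up period: 12 business days after Monday, Nov 15, 2021, skipping weekends — Nov 16, Nov 17, Nov 18, Nov 19, …, Nov 29, Nov 30, Dec 1 — lands on Wednesday, Dec 1, 2021.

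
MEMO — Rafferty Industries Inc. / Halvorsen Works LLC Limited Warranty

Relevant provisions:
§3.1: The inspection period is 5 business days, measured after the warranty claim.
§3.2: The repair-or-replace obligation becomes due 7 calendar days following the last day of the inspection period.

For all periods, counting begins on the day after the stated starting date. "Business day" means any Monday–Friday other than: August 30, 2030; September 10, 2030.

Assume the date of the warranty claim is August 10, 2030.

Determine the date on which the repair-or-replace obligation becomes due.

The last day of the inspection period: counting 5 business days from Saturday, August 10, 2030 (Aug 12, Aug 13, Aug 14, Aug 15, Aug 16, skipping weekends) reaches Friday, August 16, 2030.
Adding 7 calendar days to August 16, 2030 gives August 23, 2030, which is the date on which the repair-or-replace obligation becomes due.

August 23, 2030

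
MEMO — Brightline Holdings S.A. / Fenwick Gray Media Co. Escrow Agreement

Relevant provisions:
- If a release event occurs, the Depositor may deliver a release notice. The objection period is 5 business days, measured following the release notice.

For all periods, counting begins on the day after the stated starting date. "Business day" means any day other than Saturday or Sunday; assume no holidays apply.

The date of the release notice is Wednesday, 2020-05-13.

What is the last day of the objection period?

The last day of the objection period: counting 5 business days from Wednesday, 2020-05-13 (May 14, May 15, May 18, May 19, May 20, skipping weekends) reaches Wednesday, 2020-05-20.

2020-05-20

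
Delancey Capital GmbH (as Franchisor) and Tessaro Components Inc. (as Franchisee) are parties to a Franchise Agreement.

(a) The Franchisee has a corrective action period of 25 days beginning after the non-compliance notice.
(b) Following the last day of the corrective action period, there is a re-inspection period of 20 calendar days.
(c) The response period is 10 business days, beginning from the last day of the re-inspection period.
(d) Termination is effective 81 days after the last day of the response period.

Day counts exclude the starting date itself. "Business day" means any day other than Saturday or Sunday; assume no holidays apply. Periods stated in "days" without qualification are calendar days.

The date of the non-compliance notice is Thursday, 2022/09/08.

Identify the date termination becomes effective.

2023/01/24

The last day of the corrective action period: 25 calendar days after 2022/09/08 is 2022/10/03.
The last day of the re-inspection period: 20 calendar days after 2022/10/03 is 2022/10/23.
The last day of the response period: counting 10 business days from Sunday, 2022/10/23 (Oct 24, Oct 25, Oct 26, Oct 27, Oct 28, Oct 31, Nov 1, Nov 2, Nov 3, Nov 4, skipping weekends) reaches Friday, 2022/11/04.
The date termination becomes effective: 2022/11/04 + 81 days = 2023/01/24.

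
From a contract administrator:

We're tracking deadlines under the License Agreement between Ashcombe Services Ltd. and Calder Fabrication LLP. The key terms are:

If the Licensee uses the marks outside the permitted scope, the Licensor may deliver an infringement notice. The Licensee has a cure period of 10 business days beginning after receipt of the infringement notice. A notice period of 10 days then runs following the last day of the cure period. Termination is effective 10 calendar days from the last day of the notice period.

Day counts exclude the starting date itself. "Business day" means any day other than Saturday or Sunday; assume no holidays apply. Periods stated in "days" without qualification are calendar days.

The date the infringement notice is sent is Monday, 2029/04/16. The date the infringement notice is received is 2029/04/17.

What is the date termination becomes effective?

The last day of the cure period: counting 10 business days from Tuesday, 2029/04/17 (Apr 18, Apr 19, Apr 20, Apr 23, Apr 24, Apr 25, Apr 26, Apr 27, Apr 30, May 1, skipping weekends) reaches Tuesday, 2029/05/01.
The last day of the notice period: 10 calendar days after 2029/05/01 is 2029/05/11.
The date termination becomes effective: 2029/05/11 + 10 days = 2029/05/21.

2029/05/21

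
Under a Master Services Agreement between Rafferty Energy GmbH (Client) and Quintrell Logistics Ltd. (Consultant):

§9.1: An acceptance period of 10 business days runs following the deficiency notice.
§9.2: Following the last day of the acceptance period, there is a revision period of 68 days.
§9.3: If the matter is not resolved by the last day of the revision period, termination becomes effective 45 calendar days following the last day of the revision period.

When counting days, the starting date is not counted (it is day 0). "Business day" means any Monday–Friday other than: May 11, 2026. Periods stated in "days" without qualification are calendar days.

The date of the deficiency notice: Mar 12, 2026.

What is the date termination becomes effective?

From Thursday, Mar 12, 2026, 10 business days (Mar 13, Mar 16, Mar 17, Mar 18, Mar 19, Mar 20, Mar 23, Mar 24, Mar 25, Mar 26, skipping weekends) brings us to Thursday, Mar 26, 2026, which is the last day of the acceptance period.
The last day of the revision period: Mar 26, 2026 + 68 days = Jun 2, 2026.
The date termination becomes effective: 45 calendar days after Jun 2, 2026 is Jul 17, 2026.

Jul 17, 2026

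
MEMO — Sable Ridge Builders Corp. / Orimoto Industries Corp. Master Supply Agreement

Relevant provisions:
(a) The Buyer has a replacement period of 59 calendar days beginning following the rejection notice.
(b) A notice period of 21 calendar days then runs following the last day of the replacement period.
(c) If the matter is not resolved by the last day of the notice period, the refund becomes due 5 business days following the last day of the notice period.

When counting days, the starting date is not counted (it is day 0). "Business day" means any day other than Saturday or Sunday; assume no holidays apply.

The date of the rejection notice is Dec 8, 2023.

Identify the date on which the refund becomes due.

The last day of the replacement period: Dec 8, 2023 + 59 days = Feb 5, 2024.
The last day of the notice period: Feb 5, 2024 + 21 days = Feb 26, 2024.
The date on which the refund becomes due: counting 5 business days from Monday, Feb 26, 2024 (Feb 27, Feb 28, Feb 29, Mar 1, Mar 4, skipping weekends) reaches Monday, Mar 4, 2024.

Mar 4, 2024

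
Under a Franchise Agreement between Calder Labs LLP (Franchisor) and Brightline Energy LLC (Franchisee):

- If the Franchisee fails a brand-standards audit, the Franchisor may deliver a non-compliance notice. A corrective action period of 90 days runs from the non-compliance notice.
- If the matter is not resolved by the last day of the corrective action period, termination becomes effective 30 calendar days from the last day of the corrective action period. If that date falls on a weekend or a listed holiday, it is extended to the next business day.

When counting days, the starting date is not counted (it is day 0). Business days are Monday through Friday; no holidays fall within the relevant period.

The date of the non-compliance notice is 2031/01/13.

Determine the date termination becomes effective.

2031/05/13

The last day of the corrective action period: 2031/01/13 + 90 days = 2031/04/13.
Adding 30 calendar days to 2031/04/13 gives 2031/05/13, which is the date termination becomes effective. 2031/05/13 is a Tuesday, so no roll-forward applies.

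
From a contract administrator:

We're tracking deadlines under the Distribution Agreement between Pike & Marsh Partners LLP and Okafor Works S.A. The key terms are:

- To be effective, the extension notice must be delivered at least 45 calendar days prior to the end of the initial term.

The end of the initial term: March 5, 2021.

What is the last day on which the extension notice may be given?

January 19, 2021

March 5, 2021 minus 45 days is January 19, 2021.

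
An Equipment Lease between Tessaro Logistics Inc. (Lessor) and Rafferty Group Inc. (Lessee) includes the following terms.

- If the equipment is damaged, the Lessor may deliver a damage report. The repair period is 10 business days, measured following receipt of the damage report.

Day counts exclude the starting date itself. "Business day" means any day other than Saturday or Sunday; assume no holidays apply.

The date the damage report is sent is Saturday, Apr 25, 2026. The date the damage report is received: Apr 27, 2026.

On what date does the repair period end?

May 11, 2026

From Monday, Apr 27, 2026, 10 business days (Apr 28, Apr 29, Apr 30, May 1, May 4, May 5, May 6, May 7, May 8, May 11, skipping weekends) brings us to Monday, May 11, 2026, which is the last day of the repair period.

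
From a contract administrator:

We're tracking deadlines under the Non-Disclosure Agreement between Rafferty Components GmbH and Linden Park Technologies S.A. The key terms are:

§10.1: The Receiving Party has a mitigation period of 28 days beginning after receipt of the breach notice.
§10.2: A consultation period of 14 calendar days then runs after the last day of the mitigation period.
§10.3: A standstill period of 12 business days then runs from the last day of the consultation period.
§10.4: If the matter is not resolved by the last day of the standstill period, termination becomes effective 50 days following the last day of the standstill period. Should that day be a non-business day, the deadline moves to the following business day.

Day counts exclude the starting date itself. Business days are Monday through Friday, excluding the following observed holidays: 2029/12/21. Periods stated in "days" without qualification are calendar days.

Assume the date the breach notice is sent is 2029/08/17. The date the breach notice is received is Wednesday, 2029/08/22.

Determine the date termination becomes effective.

The last day of the mitigation period: 28 calendar days after 2029/08/22 is 2029/09/19.
The last day of the consultation period: 2029/09/19 + 14 days = 2029/10/03.
The last day of the standstill period: counting 12 business days from Wednesday, 2029/10/03 (Oct 4, Oct 5, Oct 8, Oct 9, …, Oct 17, Oct 18, Oct 19, skipping weekends) reaches Friday, 2029/10/19.
The date termination becomes effective: 2029/10/19 + 50 days = 2029/12/08. That falls on a Saturday, so it rolls to the next business day, Monday, 2029/12/10.

2029/12/10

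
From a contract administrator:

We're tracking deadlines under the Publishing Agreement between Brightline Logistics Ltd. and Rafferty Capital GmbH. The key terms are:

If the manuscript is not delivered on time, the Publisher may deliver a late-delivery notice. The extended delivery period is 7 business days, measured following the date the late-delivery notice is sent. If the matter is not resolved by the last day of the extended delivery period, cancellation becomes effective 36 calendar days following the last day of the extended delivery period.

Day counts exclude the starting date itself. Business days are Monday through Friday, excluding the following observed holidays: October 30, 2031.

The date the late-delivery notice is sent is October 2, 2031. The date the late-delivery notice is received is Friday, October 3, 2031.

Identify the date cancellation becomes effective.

November 18, 2031

The last day of the extended delivery period: 7 business days after Thursday, October 2, 2031, skipping weekends — Oct 3, Oct 6, Oct 7, Oct 8, Oct 9, Oct 10, Oct 13 — lands on Monday, October 13, 2031.
The date cancellation becomes effective: October 13, 2031 + 36 days = November 18, 2031.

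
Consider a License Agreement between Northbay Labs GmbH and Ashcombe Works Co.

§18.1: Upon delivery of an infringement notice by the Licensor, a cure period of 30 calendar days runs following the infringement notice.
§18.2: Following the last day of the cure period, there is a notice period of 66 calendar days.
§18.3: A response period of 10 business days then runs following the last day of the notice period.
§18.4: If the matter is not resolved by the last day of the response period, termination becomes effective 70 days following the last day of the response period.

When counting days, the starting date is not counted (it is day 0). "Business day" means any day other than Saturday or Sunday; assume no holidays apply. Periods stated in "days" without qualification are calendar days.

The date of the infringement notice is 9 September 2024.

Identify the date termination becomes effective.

The last day of the cure period: 30 calendar days after 9 September 2024 is 9 October 2024.
The last day of the notice period: 9 October 2024 + 66 days = 14 December 2024.
From Saturday, 14 December 2024, 10 business days (Dec 16, Dec 17, Dec 18, Dec 19, Dec 20, Dec 23, Dec 24, Dec 25, Dec 26, Dec 27, skipping weekends) brings us to Friday, 27 December 2024, which is the last day of the response period.
Adding 70 calendar days to 27 December 2024 gives 7 March 2025, which is the date termination becomes effective.

7 March 2025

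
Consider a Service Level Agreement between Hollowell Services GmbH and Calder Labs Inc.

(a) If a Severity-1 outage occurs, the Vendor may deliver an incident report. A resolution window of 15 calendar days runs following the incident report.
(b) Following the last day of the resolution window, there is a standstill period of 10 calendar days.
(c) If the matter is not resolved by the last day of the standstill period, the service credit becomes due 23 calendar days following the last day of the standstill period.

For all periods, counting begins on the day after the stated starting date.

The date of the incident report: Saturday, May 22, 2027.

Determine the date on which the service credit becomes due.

Adding 15 calendar days to May 22, 2027 gives June 6, 2027, which is the last day of the resolution window.
Adding 10 calendar days to June 6, 2027 gives June 16, 2027, which is the last day of the standstill period.
Adding 23 calendar days to June 16, 2027 gives July 9, 2027, which is the date on which the service credit becomes due.

July 9, 2027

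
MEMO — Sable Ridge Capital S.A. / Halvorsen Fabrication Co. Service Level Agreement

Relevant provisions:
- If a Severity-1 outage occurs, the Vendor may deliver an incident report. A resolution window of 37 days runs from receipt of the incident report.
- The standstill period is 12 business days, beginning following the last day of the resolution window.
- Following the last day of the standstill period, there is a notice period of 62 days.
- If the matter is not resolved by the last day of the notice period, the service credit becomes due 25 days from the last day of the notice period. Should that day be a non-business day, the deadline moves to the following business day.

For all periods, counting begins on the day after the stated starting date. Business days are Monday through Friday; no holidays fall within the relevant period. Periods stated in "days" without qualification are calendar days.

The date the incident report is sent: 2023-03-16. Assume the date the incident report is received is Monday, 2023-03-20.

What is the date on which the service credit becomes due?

Adding 37 calendar days to 2023-03-20 gives 2023-04-26, which is the last day of the resolution window.
The last day of the standstill period: counting 12 business days from Wednesday, 2023-04-26 (Apr 27, Apr 28, May 1, May 2, …, May 10, May 11, May 12, skipping weekends) reaches Friday, 2023-05-12.
The last day of the notice period: 62 calendar days after 2023-05-12 is 2023-07-13.
The date on which the service credit becomes due: 25 calendar days after 2023-07-13 is 2023-08-07. 2023-08-07 is a Monday, so no roll-forward applies.

2023-08-07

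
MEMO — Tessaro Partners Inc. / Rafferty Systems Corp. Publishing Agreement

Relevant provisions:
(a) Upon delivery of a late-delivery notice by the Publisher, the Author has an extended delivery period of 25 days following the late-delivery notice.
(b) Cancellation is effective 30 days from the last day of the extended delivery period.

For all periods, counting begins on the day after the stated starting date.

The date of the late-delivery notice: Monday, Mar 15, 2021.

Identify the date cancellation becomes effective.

May 9, 2021

The last day of the extended delivery period: Mar 15, 2021 + 25 days = Apr 9, 2021.
Adding 30 calendar days to Apr 9, 2021 gives May 9, 2021, which is the date cancellation becomes effective.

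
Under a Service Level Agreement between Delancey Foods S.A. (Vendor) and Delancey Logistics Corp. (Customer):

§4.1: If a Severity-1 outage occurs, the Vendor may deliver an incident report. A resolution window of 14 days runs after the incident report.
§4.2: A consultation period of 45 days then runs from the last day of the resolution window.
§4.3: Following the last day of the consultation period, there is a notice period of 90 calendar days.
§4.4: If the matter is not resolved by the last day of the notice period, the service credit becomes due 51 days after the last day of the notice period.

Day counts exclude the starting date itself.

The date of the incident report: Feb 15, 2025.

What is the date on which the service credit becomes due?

The last day of the resolution window: Feb 15, 2025 + 14 days = Mar 1, 2025.
Adding 45 calendar days to Mar 1, 2025 gives Apr 15, 2025, which is the last day of the consultation period.
Adding 90 calendar days to Apr 15, 2025 gives Jul 14, 2025, which is the last day of the notice period.
The date on which the service credit becomes due: Jul 14, 2025 + 51 days = Sep 3, 2025.

Sep 3, 2025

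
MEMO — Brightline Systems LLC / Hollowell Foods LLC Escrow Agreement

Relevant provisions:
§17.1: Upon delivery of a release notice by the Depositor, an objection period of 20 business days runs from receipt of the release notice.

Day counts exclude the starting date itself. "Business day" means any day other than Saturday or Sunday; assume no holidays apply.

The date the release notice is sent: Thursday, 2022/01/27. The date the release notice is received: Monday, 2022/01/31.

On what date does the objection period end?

2022/02/28

The last day of the objection period: counting 20 business days from Monday, 2022/01/31 (Feb 1, Feb 2, Feb 3, Feb 4, …, Feb 24, Feb 25, Feb 28, skipping weekends) reaches Monday, 2022/02/28.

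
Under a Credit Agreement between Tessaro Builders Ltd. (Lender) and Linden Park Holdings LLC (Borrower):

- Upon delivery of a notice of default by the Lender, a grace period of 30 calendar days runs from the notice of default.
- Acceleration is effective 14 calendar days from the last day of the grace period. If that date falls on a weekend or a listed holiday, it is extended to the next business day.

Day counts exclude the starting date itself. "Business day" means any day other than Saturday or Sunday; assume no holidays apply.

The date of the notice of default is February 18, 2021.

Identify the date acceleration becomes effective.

The last day of the grace period: 30 calendar days after February 18, 2021 is March 20, 2021.
The date acceleration becomes effective: 14 calendar days after March 20, 2021 is April 3, 2021. That falls on a Saturday, so it rolls to the next business day, Monday, April 5, 2021.

April 5, 2021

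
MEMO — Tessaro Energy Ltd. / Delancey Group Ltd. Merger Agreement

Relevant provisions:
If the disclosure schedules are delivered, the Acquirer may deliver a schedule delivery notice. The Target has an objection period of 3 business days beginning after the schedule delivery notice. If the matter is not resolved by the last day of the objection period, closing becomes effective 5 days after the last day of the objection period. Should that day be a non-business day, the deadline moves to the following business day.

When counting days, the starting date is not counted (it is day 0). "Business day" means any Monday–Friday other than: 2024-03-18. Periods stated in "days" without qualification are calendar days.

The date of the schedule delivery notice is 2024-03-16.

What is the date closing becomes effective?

2024-03-26

The last day of the objection period: 3 business days after Saturday, 2024-03-16, skipping weekends and the listed holiday on Mar 18 — Mar 19, Mar 20, Mar 21 — lands on Thursday, 2024-03-21.
The date closing becomes effective: 5 calendar days after 2024-03-21 is 2024-03-26. 2024-03-26 is a Tuesday and is not a listed holiday, so no roll-forward applies.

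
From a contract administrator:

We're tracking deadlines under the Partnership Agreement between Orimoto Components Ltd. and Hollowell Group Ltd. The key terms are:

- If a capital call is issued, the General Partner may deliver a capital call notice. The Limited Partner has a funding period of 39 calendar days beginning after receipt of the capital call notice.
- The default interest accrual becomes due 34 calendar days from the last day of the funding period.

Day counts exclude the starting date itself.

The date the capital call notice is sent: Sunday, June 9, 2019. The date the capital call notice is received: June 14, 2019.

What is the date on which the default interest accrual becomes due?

The last day of the funding period: June 14, 2019 + 39 days = July 23, 2019.
Adding 34 calendar days to July 23, 2019 gives August 26, 2019, which is the date on which the default interest accrual becomes due.

August 26, 2019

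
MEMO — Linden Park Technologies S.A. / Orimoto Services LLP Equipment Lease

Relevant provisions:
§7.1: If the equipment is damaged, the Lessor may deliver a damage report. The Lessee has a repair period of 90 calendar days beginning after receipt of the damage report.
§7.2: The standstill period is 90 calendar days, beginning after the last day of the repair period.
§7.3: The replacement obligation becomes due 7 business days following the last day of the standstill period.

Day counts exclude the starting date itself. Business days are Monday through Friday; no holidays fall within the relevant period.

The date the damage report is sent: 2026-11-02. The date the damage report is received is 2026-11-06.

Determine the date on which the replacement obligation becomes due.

2027-05-14

The last day of the repair period: 2026-11-06 + 90 days = 2027-02-04.
Adding 90 calendar days to 2027-02-04 gives 2027-05-05, which is the last day of the standstill period.
The date on which the replacement obligation becomes due: counting 7 business days from Wednesday, 2027-05-05 (May 6, May 7, May 10, May 11, May 12, May 13, May 14, skipping weekends) reaches Friday, 2027-05-14.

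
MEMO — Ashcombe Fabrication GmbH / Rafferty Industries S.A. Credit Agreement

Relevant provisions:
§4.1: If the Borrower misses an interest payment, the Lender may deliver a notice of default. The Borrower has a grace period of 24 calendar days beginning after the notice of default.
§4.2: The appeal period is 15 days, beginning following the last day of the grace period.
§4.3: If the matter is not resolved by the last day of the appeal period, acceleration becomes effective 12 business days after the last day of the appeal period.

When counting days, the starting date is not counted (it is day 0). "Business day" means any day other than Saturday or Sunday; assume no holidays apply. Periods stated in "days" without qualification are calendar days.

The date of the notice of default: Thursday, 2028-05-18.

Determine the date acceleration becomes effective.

2028-07-12

The last day of the grace period: 2028-05-18 + 24 days = 2028-06-11.
The last day of the appeal period: 15 calendar days after 2028-06-11 is 2028-06-26.
The date acceleration becomes effective: 12 business days after Monday, 2028-06-26, skipping weekends — Jun 27, Jun 28, Jun 29, Jun 30, …, Jul 10, Jul 11, Jul 12 — lands on Wednesday, 2028-07-12.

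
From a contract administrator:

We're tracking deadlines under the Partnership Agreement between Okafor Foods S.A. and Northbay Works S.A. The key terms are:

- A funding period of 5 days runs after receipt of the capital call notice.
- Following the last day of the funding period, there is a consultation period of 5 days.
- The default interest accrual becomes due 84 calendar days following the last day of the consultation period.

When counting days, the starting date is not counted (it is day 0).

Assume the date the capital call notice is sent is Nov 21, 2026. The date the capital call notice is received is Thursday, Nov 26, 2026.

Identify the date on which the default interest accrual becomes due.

Feb 28, 2027

Adding 5 calendar days to Nov 26, 2026 gives Dec 1, 2026, which is the last day of the funding period.
Adding 5 calendar days to Dec 1, 2026 gives Dec 6, 2026, which is the last day of the consultation period.
The date on which the default interest accrual becomes due: 84 calendar days after Dec 6, 2026 is Feb 28, 2027.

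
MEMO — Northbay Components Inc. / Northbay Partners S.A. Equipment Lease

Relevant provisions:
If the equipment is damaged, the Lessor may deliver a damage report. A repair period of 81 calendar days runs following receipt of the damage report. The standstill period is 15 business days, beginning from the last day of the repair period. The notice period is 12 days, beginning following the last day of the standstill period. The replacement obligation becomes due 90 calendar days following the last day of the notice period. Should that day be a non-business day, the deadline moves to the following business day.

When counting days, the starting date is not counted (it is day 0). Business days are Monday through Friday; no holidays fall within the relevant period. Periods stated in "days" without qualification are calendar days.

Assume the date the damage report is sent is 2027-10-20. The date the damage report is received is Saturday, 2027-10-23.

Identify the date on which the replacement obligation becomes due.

2028-05-15

Adding 81 calendar days to 2027-10-23 gives 2028-01-12, which is the last day of the repair period.
From Wednesday, 2028-01-12, 15 business days (Jan 13, Jan 14, Jan 17, Jan 18, …, Jan 31, Feb 1, Feb 2, skipping weekends) brings us to Wednesday, 2028-02-02, which is the last day of the standstill period.
The last day of the notice period: 12 calendar days after 2028-02-02 is 2028-02-14.
Adding 90 calendar days to 2028-02-14 gives 2028-05-14, which is the date on which the replacement obligation becomes due. That falls on a Sunday, so it rolls to the next business day, Monday, 2028-05-15.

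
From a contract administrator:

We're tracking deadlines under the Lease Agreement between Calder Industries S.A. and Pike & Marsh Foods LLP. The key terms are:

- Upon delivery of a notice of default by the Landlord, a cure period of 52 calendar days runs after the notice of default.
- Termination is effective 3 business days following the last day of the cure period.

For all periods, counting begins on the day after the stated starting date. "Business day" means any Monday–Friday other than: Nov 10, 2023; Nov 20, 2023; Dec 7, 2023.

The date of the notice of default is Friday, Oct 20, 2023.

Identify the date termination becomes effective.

Dec 14, 2023

Adding 52 calendar days to Oct 20, 2023 gives Dec 11, 2023, which is the last day of the cure period.
From Monday, Dec 11, 2023, 3 business days (Dec 12, Dec 13, Dec 14, skipping weekends) brings us to Thursday, Dec 14, 2023, which is the date termination becomes effective.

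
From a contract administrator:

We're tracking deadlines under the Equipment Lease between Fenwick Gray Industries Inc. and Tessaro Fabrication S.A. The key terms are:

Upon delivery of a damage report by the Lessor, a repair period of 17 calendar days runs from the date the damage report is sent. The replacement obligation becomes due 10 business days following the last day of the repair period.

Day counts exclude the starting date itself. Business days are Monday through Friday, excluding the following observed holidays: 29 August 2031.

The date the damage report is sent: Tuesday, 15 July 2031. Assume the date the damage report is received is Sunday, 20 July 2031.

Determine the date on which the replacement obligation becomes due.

The last day of the repair period: 15 July 2031 + 17 days = 1 August 2031.
The date on which the replacement obligation becomes due: counting 10 business days from Friday, 1 August 2031 (Aug 4, Aug 5, Aug 6, Aug 7, Aug 8, Aug 11, Aug 12, Aug 13, Aug 14, Aug 15, skipping weekends) reaches Friday, 15 August 2031.

15 August 2031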